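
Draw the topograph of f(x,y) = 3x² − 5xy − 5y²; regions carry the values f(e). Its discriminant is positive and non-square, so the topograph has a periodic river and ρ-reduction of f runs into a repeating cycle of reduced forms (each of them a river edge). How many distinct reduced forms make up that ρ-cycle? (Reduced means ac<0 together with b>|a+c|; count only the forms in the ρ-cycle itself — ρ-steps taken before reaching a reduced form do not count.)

D = 85, ⌊√D⌋ = 9
descent: ρ → (-5,5,3)  [lands on river]
river: ρ → (3,7,-3)
river: ρ → (-3,5,5)
river: ρ → (5,5,-3)
river: ρ → (-3,7,3)
river: ρ → (3,5,-5)
ρ-cycle length = 6 (tail of 1 descent step not counted)

6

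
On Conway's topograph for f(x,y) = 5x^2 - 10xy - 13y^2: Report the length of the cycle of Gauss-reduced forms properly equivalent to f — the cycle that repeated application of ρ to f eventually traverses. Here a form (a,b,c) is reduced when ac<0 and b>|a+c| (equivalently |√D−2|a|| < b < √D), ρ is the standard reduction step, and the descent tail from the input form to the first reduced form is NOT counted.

D = 360, ⌊√D⌋ = 18
descent: ρ → (-13,10,5)  [lands on river]
river: ρ → (5,10,-13)
river: ρ → (-13,16,2)
river: ρ → (2,16,-13)
ρ-cycle length = 4 (tail of 1 descent step not counted)

4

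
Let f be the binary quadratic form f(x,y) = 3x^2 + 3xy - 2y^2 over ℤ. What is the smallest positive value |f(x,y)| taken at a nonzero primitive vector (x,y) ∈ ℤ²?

river: ρ → (-2,5,1)
river: ρ → (1,5,-2)
river: ρ → (-2,3,3)
river: ρ → (3,3,-2)
closes: descent 0, river 4
min |a| on river = 1

1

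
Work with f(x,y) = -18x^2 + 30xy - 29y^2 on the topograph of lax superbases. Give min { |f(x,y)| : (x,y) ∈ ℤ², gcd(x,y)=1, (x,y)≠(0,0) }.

translate: b→6 (≡-30 mod 36), so (18,-30,29)→(18,6,17)
flip: (18,6,17)→(17,-6,18)
reduced (well bottom): (17,-6,18) with a≤c, −a<b≤a
well minimum |f| = |-17| = 17 (negative-definite)

17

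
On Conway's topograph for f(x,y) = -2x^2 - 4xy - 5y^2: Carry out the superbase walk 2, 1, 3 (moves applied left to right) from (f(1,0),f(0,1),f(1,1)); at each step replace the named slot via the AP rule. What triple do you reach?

start (-2,-5,-11) = (f(1,0),f(0,1),f(1,1))
replace slot 2: 2·((-2)+(-11)) − (-5) = -21 → (-2,-21,-11)
replace slot 1: 2·((-21)+(-11)) − (-2) = -62 → (-62,-21,-11)
replace slot 3: 2·((-62)+(-21)) − (-11) = -155 → (-62,-21,-155)

-62,-21,-155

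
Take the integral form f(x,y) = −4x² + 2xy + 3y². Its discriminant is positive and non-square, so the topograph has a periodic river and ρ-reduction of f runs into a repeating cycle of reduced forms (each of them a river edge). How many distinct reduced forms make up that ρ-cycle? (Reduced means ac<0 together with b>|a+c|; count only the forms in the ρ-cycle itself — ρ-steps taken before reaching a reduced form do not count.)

D = 52, ⌊√D⌋ = 7
river: ρ → (3,4,-3)
river: ρ → (-3,2,4)
river: ρ → (4,6,-1)
river: ρ → (-1,6,4)
river: ρ → (4,2,-3)
river: ρ → (-3,4,3)
river: ρ → (3,2,-4)
river: ρ → (-4,6,1)
river: ρ → (1,6,-4)
river: ρ → (-4,2,3)
ρ-cycle length = 10 (tail of 0 descent steps not counted)

10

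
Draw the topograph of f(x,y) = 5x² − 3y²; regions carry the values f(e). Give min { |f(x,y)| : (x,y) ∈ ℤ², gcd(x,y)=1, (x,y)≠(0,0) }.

descent: ρ → (-3,6,2)  [lands on river]
river: ρ → (2,6,-3)
closes: descent 1, river 2
min |a| on river = 2

2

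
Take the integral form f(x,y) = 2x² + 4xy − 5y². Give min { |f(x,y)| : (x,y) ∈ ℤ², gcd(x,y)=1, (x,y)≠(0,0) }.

river: ρ → (-5,6,1)
river: ρ → (1,6,-5)
river: ρ → (-5,4,2)
river: ρ → (2,4,-5)
closes: descent 0, river 4
min |a| on river = 1

1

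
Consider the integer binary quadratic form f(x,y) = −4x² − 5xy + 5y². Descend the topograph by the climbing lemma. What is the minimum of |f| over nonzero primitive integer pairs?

descent: ρ → (5,5,-4)  [lands on river]
river: ρ → (-4,3,6)
river: ρ → (6,9,-1)
river: ρ → (-1,9,6)
river: ρ → (6,3,-4)
river: ρ → (-4,5,5)
closes: descent 1, river 6
min |a| on river = 1

1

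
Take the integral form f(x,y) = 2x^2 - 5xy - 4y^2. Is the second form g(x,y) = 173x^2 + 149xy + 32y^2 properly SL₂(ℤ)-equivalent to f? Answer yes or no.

D₁ = 57, D₂ = 57
river cycle of f (length 6): (-4, 5, 2), (2, 7, -1), (-1, 7, 2), (2, 5, -4), (-4, 3, 3), (3, 3, -4)
river cycle of g (length 6): (3, 3, -4), (-4, 5, 2), (2, 7, -1), (-1, 7, 2), (2, 5, -4), (-4, 3, 3)
cycles coincide ⇒ equivalent

yes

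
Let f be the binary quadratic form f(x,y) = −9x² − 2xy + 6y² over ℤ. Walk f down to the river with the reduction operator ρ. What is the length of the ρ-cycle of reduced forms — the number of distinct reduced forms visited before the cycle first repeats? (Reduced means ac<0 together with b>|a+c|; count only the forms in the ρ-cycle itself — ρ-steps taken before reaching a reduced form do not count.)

D = 220, ⌊√D⌋ = 14
descent: ρ → (6,14,-1)  [lands on river]
river: ρ → (-1,14,6)
river: ρ → (6,10,-5)
river: ρ → (-5,10,6)
ρ-cycle length = 4 (tail of 1 descent step not counted)

4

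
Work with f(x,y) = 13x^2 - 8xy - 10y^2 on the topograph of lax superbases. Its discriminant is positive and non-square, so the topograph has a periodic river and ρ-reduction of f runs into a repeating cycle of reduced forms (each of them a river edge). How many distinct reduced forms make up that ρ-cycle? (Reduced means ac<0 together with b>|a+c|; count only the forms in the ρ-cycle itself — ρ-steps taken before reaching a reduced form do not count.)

D = 584, ⌊√D⌋ = 24
descent: ρ → (-10,8,13)  [lands on river]
river: ρ → (13,18,-5)
river: ρ → (-5,22,5)
river: ρ → (5,18,-13)
river: ρ → (-13,8,10)
river: ρ → (10,12,-11)
river: ρ → (-11,10,11)
river: ρ → (11,12,-10)
ρ-cycle length = 8 (tail of 1 descent step not counted)

8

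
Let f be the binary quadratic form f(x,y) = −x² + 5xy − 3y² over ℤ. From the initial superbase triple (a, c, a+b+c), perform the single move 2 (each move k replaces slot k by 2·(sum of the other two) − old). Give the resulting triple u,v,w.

start (-1,-3,1) = (f(1,0),f(0,1),f(1,1))
replace slot 2: 2·((-1)+1) − (-3) = 3 → (-1,3,1)

-1,3,1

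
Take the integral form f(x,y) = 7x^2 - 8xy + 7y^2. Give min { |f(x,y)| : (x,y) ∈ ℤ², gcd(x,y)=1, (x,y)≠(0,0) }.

translate: b→6 (≡-8 mod 14), so (7,-8,7)→(7,6,6)
flip: (7,6,6)→(6,-6,7)
translate: b→6 (≡-6 mod 12), so (6,-6,7)→(6,6,7)
reduced (well bottom): (6,6,7) with a≤c, −a<b≤a
well minimum = a = 6

6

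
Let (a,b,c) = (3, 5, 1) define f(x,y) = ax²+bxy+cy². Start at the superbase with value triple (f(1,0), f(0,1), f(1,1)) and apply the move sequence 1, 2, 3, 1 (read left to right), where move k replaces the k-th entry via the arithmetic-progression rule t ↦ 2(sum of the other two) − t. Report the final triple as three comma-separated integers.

start (3,1,9) = (f(1,0),f(0,1),f(1,1))
replace slot 1: 2·(1+9) − 3 = 17 → (17,1,9)
replace slot 2: 2·(17+9) − 1 = 51 → (17,51,9)
replace slot 3: 2·(17+51) − 9 = 127 → (17,51,127)
replace slot 1: 2·(51+127) − 17 = 339 → (339,51,127)

339,51,127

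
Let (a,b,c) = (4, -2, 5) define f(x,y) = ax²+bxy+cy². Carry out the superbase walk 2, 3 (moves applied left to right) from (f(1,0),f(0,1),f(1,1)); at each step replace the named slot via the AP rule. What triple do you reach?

start (4,5,7) = (f(1,0),f(0,1),f(1,1))
replace slot 2: 2·(4+7) − 5 = 17 → (4,17,7)
replace slot 3: 2·(4+17) − 7 = 35 → (4,17,35)

4,17,35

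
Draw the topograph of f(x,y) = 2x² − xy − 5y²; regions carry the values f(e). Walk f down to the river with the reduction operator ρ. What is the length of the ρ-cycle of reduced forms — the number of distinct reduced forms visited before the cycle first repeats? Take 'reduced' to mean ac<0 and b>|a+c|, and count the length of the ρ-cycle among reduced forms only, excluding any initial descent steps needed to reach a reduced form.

D = 41, ⌊√D⌋ = 6
descent: ρ → (-5,1,2)
descent: ρ → (2,3,-4)  [lands on river]
river: ρ → (-4,5,1)
river: ρ → (1,5,-4)
river: ρ → (-4,3,2)
river: ρ → (2,5,-2)
river: ρ → (-2,3,4)
river: ρ → (4,5,-1)
river: ρ → (-1,5,4)
river: ρ → (4,3,-2)
river: ρ → (-2,5,2)
ρ-cycle length = 10 (tail of 2 descent steps not counted)

10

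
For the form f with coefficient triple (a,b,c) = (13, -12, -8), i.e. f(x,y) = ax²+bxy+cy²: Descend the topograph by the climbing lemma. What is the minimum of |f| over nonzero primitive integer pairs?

descent: ρ → (-8,12,13)  [lands on river]
river: ρ → (13,14,-7)
river: ρ → (-7,14,13)
river: ρ → (13,12,-8)
river: ρ → (-8,20,5)
river: ρ → (5,20,-8)
closes: descent 1, river 6
min |a| on river = 5

5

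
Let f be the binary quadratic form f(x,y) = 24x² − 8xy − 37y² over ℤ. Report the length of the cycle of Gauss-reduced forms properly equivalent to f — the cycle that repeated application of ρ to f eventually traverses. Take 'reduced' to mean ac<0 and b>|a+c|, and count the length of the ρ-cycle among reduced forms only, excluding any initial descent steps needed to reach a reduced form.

D = 3616, ⌊√D⌋ = 60
descent: ρ → (-37,8,24)
descent: ρ → (24,40,-21)  [lands on river]
river: ρ → (-21,44,20)
river: ρ → (20,36,-29)
river: ρ → (-29,22,27)
river: ρ → (27,32,-24)
river: ρ → (-24,16,35)
river: ρ → (35,54,-5)
river: ρ → (-5,56,24)
ρ-cycle length = 8 (tail of 2 descent steps not counted)

8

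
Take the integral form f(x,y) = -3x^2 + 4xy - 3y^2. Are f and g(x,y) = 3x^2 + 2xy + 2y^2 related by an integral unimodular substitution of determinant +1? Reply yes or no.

D₁ = -20, D₂ = -20
f is negative-definite; reduce −f:
−f: translate: b→2 (≡-4 mod 6), so (3,-4,3)→(3,2,2)
−f: flip: (3,2,2)→(2,-2,3)
−f: translate: b→2 (≡-2 mod 4), so (2,-2,3)→(2,2,3)
−f: reduced (well bottom): (2,2,3) with a≤c, −a<b≤a
flip sign back: reduced form of f is (-2,-2,-3)
g: flip: (3,2,2)→(2,-2,3)
g: translate: b→2 (≡-2 mod 4), so (2,-2,3)→(2,2,3)
g: reduced (well bottom): (2,2,3) with a≤c, −a<b≤a
reduced forms (-2, -2, -3) vs (2, 2, 3) ⇒ inequivalent

no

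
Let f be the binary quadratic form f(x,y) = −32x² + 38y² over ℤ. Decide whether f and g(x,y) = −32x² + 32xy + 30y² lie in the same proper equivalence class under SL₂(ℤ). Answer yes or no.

D₁ = 4864, D₂ = 4864
river cycle of f (length 8): (-32, 64, 6), (6, 68, -10), (-10, 52, 54), (54, 56, -8), (-8, 56, 54), (54, 52, -10), (-10, 68, 6), (6, 64, -32)
river cycle of g (length 12): (30, 28, -34), (-34, 40, 24), (24, 56, -18), (-18, 52, 30), (30, 68, -2), (-2, 68, 30), (30, 52, -18), (-18, 56, 24), (24, 40, -34), (-34, 28, 30), … (2 more)
cycles differ ⇒ inequivalent

no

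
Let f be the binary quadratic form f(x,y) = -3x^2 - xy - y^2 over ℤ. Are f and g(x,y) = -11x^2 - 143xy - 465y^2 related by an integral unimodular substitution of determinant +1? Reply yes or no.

D₁ = -11, D₂ = -11
f is negative-definite; reduce −f:
−f: flip: (3,1,1)→(1,-1,3)
−f: translate: b→1 (≡-1 mod 2), so (1,-1,3)→(1,1,3)
−f: reduced (well bottom): (1,1,3) with a≤c, −a<b≤a
flip sign back: reduced form of f is (-1,-1,-3)
g is negative-definite; reduce −g:
−g: translate: b→11 (≡143 mod 22), so (11,143,465)→(11,11,3)
−g: flip: (11,11,3)→(3,-11,11)
−g: translate: b→1 (≡-11 mod 6), so (3,-11,11)→(3,1,1)
−g: flip: (3,1,1)→(1,-1,3)
−g: translate: b→1 (≡-1 mod 2), so (1,-1,3)→(1,1,3)
−g: reduced (well bottom): (1,1,3) with a≤c, −a<b≤a
flip sign back: reduced form of g is (-1,-1,-3)
reduced forms (-1, -1, -3) vs (-1, -1, -3) ⇒ equivalent

yes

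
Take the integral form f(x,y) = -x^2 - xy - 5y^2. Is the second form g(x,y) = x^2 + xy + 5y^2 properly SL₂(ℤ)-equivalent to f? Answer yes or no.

D₁ = -19, D₂ = -19
f is negative-definite; reduce −f:
−f: reduced (well bottom): (1,1,5) with a≤c, −a<b≤a
flip sign back: reduced form of f is (-1,-1,-5)
g: reduced (well bottom): (1,1,5) with a≤c, −a<b≤a
reduced forms (-1, -1, -5) vs (1, 1, 5) ⇒ inequivalent

no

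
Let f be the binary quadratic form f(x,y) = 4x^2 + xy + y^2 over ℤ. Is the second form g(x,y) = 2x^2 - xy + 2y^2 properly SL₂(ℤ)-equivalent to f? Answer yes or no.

D₁ = -15, D₂ = -15
f: flip: (4,1,1)→(1,-1,4)
f: translate: b→1 (≡-1 mod 2), so (1,-1,4)→(1,1,4)
f: reduced (well bottom): (1,1,4) with a≤c, −a<b≤a
g: flip: (2,-1,2)→(2,1,2)
g: reduced (well bottom): (2,1,2) with a≤c, −a<b≤a
reduced forms (1, 1, 4) vs (2, 1, 2) ⇒ inequivalent

no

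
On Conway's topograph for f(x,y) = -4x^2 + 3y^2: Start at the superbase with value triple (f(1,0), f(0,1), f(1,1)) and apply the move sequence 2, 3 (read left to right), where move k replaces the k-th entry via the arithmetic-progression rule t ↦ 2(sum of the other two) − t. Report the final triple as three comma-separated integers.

start (-4,3,-1) = (f(1,0),f(0,1),f(1,1))
replace slot 2: 2·((-4)+(-1)) − 3 = -13 → (-4,-13,-1)
replace slot 3: 2·((-4)+(-13)) − (-1) = -33 → (-4,-13,-33)

-4,-13,-33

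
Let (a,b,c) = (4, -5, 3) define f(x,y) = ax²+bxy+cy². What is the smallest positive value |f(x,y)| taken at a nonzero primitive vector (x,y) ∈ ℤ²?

translate: b→3 (≡-5 mod 8), so (4,-5,3)→(4,3,2)
flip: (4,3,2)→(2,-3,4)
translate: b→1 (≡-3 mod 4), so (2,-3,4)→(2,1,3)
reduced (well bottom): (2,1,3) with a≤c, −a<b≤a
well minimum = a = 2

2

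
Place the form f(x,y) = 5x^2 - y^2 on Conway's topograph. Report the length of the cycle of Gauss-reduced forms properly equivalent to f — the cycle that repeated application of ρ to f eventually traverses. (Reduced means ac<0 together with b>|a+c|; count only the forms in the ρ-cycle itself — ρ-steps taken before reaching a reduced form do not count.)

D = 20, ⌊√D⌋ = 4
descent: ρ → (-1,4,1)  [lands on river]
river: ρ → (1,4,-1)
ρ-cycle length = 2 (tail of 1 descent step not counted)

2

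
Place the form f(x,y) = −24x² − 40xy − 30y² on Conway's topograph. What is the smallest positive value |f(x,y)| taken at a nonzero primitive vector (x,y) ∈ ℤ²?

translate: b→-8 (≡40 mod 48), so (24,40,30)→(24,-8,14)
flip: (24,-8,14)→(14,8,24)
reduced (well bottom): (14,8,24) with a≤c, −a<b≤a
well minimum |f| = |-14| = 14 (negative-definite)

14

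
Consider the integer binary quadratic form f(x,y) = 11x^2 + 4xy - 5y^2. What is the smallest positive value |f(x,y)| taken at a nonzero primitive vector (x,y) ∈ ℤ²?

descent: ρ → (-5,6,10)  [lands on river]
river: ρ → (10,14,-1)
river: ρ → (-1,14,10)
river: ρ → (10,6,-5)
river: ρ → (-5,14,2)
river: ρ → (2,14,-5)
closes: descent 1, river 6
min |a| on river = 1

1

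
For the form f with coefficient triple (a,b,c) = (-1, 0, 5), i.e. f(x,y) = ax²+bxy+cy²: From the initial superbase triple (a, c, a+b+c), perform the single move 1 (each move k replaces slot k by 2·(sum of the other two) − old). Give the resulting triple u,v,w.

start (-1,5,4) = (f(1,0),f(0,1),f(1,1))
replace slot 1: 2·(5+4) − (-1) = 19 → (19,5,4)

19,5,4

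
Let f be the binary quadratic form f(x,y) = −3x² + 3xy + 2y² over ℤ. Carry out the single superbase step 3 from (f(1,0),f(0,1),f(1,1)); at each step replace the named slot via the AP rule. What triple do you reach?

start (-3,2,2) = (f(1,0),f(0,1),f(1,1))
replace slot 3: 2·((-3)+2) − 2 = -4 → (-3,2,-4)

-3,2,-4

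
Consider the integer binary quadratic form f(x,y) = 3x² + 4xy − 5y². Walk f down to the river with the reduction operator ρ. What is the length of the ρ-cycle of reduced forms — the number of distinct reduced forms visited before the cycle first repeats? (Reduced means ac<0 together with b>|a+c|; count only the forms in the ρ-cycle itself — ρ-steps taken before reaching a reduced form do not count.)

D = 76, ⌊√D⌋ = 8
river: ρ → (-5,6,2)
river: ρ → (2,6,-5)
river: ρ → (-5,4,3)
river: ρ → (3,8,-1)
river: ρ → (-1,8,3)
river: ρ → (3,4,-5)
ρ-cycle length = 6 (tail of 0 descent steps not counted)

6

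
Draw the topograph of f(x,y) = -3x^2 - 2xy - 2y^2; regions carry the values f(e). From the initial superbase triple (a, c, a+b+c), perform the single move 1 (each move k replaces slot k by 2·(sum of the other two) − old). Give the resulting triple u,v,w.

start (-3,-2,-7) = (f(1,0),f(0,1),f(1,1))
replace slot 1: 2·((-2)+(-7)) − (-3) = -15 → (-15,-2,-7)

-15,-2,-7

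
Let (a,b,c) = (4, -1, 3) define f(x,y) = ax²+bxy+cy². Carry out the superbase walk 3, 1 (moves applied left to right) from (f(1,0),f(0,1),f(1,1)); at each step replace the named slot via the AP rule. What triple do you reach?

start (4,3,6) = (f(1,0),f(0,1),f(1,1))
replace slot 3: 2·(4+3) − 6 = 8 → (4,3,8)
replace slot 1: 2·(3+8) − 4 = 18 → (18,3,8)

18,3,8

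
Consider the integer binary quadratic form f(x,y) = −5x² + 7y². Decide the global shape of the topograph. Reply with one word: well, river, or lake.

D = b²−4ac = 0² − 4·(-5)·7 = 140
D > 0 non-square ⇒ indefinite ⇒ periodic river

river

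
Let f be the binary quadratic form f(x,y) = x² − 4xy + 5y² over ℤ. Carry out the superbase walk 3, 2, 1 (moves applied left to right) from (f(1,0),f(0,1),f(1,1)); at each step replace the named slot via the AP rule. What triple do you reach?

start (1,5,2) = (f(1,0),f(0,1),f(1,1))
replace slot 3: 2·(1+5) − 2 = 10 → (1,5,10)
replace slot 2: 2·(1+10) − 5 = 17 → (1,17,10)
replace slot 1: 2·(17+10) − 1 = 53 → (53,17,10)

53,17,10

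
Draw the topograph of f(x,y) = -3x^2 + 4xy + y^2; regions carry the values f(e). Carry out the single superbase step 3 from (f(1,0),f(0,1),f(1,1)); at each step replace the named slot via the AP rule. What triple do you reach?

start (-3,1,2) = (f(1,0),f(0,1),f(1,1))
replace slot 3: 2·((-3)+1) − 2 = -6 → (-3,1,-6)

-3,1,-6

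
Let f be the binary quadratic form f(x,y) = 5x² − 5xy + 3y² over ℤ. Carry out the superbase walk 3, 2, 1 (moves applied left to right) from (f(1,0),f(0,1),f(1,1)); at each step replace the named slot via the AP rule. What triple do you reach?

start (5,3,3) = (f(1,0),f(0,1),f(1,1))
replace slot 3: 2·(5+3) − 3 = 13 → (5,3,13)
replace slot 2: 2·(5+13) − 3 = 33 → (5,33,13)
replace slot 1: 2·(33+13) − 5 = 87 → (87,33,13)

87,33,13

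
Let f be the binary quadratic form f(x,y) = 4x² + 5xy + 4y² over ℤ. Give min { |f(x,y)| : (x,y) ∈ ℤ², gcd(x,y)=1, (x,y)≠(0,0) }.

translate: b→-3 (≡5 mod 8), so (4,5,4)→(4,-3,3)
flip: (4,-3,3)→(3,3,4)
reduced (well bottom): (3,3,4) with a≤c, −a<b≤a
well minimum = a = 3

3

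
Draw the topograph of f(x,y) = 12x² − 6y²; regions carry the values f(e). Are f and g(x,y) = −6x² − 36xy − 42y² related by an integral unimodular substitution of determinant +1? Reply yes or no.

D₁ = 288, D₂ = 288
river cycle of f (length 2): (-6, 12, 6), (6, 12, -6)
river cycle of g (length 2): (-6, 12, 6), (6, 12, -6)
cycles coincide ⇒ equivalent

yes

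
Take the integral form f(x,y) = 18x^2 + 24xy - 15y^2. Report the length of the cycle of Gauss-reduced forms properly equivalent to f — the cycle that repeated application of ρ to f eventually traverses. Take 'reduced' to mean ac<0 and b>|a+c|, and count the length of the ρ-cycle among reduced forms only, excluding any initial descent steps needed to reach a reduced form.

D = 1656, ⌊√D⌋ = 40
river: ρ → (-15,36,6)
river: ρ → (6,36,-15)
river: ρ → (-15,24,18)
river: ρ → (18,12,-21)
river: ρ → (-21,30,9)
river: ρ → (9,24,-30)
river: ρ → (-30,36,3)
river: ρ → (3,36,-30)
river: ρ → (-30,24,9)
river: ρ → (9,30,-21)
river: ρ → (-21,12,18)
river: ρ → (18,24,-15)
ρ-cycle length = 12 (tail of 0 descent steps not counted)

12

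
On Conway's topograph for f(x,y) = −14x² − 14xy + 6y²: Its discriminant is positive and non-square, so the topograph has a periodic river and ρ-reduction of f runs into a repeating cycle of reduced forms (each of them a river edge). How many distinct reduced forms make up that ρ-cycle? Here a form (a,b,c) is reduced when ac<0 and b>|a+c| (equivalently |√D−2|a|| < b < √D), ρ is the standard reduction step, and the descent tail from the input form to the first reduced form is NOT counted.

D = 532, ⌊√D⌋ = 23
descent: ρ → (6,14,-14)  [lands on river]
river: ρ → (-14,14,6)
river: ρ → (6,22,-2)
river: ρ → (-2,22,6)
ρ-cycle length = 4 (tail of 1 descent step not counted)

4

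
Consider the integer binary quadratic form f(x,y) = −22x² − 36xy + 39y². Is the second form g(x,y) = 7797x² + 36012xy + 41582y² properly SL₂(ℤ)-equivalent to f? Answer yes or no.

D₁ = 4728, D₂ = 4728
river cycle of f (length 20): (39, 36, -22), (-22, 52, 23), (23, 40, -34), (-34, 28, 29), (29, 30, -33), (-33, 36, 26), (26, 68, -1), (-1, 68, 26), (26, 36, -33), (-33, 30, 29), … (10 more)
river cycle of g (length 20): (39, 36, -22), (-22, 52, 23), (23, 40, -34), (-34, 28, 29), (29, 30, -33), (-33, 36, 26), (26, 68, -1), (-1, 68, 26), (26, 36, -33), (-33, 30, 29), … (10 more)
cycles coincide ⇒ equivalent

yes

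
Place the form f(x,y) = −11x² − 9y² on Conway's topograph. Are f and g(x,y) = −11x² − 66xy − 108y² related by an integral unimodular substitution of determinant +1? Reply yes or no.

D₁ = -396, D₂ = -396
f is negative-definite; reduce −f:
−f: flip: (11,0,9)→(9,0,11)
−f: reduced (well bottom): (9,0,11) with a≤c, −a<b≤a
flip sign back: reduced form of f is (-9,0,-11)
g is negative-definite; reduce −g:
−g: translate: b→0 (≡66 mod 22), so (11,66,108)→(11,0,9)
−g: flip: (11,0,9)→(9,0,11)
−g: reduced (well bottom): (9,0,11) with a≤c, −a<b≤a
flip sign back: reduced form of g is (-9,0,-11)
reduced forms (-9, 0, -11) vs (-9, 0, -11) ⇒ equivalent

yes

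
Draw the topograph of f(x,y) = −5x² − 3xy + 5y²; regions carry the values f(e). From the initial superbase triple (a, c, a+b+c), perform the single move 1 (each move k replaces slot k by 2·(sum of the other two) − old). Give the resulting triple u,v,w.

start (-5,5,-3) = (f(1,0),f(0,1),f(1,1))
replace slot 1: 2·(5+(-3)) − (-5) = 9 → (9,5,-3)

9,5,-3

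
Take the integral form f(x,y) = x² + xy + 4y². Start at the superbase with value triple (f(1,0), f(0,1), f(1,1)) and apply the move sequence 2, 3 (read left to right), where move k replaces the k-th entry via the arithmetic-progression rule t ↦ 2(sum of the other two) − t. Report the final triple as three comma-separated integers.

start (1,4,6) = (f(1,0),f(0,1),f(1,1))
replace slot 2: 2·(1+6) − 4 = 10 → (1,10,6)
replace slot 3: 2·(1+10) − 6 = 16 → (1,10,16)

1,10,16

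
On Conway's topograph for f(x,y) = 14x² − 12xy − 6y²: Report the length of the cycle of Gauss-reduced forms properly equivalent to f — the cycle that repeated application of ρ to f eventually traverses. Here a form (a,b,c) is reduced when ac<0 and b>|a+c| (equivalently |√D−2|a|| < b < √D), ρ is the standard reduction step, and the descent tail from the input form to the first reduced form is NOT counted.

D = 480, ⌊√D⌋ = 21
descent: ρ → (-6,12,14)  [lands on river]
river: ρ → (14,16,-4)
river: ρ → (-4,16,14)
river: ρ → (14,12,-6)
ρ-cycle length = 4 (tail of 1 descent step not counted)

4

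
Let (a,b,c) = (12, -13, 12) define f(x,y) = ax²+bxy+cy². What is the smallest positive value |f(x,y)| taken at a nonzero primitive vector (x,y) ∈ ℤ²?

translate: b→11 (≡-13 mod 24), so (12,-13,12)→(12,11,11)
flip: (12,11,11)→(11,-11,12)
translate: b→11 (≡-11 mod 22), so (11,-11,12)→(11,11,12)
reduced (well bottom): (11,11,12) with a≤c, −a<b≤a
well minimum = a = 11

11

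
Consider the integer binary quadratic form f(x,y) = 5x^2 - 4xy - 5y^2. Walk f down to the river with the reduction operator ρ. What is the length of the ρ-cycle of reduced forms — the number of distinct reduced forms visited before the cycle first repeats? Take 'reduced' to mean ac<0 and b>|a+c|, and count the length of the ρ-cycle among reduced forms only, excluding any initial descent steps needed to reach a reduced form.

D = 116, ⌊√D⌋ = 10
descent: ρ → (-5,4,5)  [lands on river]
river: ρ → (5,6,-4)
river: ρ → (-4,10,1)
river: ρ → (1,10,-4)
river: ρ → (-4,6,5)
river: ρ → (5,4,-5)
river: ρ → (-5,6,4)
river: ρ → (4,10,-1)
river: ρ → (-1,10,4)
river: ρ → (4,6,-5)
ρ-cycle length = 10 (tail of 1 descent step not counted)

10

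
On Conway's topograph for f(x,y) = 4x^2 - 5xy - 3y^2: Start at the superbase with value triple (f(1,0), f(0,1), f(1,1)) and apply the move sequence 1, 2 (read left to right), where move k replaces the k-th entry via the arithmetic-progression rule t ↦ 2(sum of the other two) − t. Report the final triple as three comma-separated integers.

start (4,-3,-4) = (f(1,0),f(0,1),f(1,1))
replace slot 1: 2·((-3)+(-4)) − 4 = -18 → (-18,-3,-4)
replace slot 2: 2·((-18)+(-4)) − (-3) = -41 → (-18,-41,-4)

-18,-41,-4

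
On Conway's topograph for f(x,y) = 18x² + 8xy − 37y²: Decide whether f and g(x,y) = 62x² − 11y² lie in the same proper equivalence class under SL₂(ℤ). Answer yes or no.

D₁ = 2728, D₂ = 2728
river cycle of f (length 10): (18, 44, -11), (-11, 44, 18), (18, 28, -27), (-27, 26, 19), (19, 50, -3), (-3, 52, 2), (2, 52, -3), (-3, 50, 19), (19, 26, -27), (-27, 28, 18)
river cycle of g (length 10): (-11, 44, 18), (18, 28, -27), (-27, 26, 19), (19, 50, -3), (-3, 52, 2), (2, 52, -3), (-3, 50, 19), (19, 26, -27), (-27, 28, 18), (18, 44, -11)
cycles coincide ⇒ equivalent

yes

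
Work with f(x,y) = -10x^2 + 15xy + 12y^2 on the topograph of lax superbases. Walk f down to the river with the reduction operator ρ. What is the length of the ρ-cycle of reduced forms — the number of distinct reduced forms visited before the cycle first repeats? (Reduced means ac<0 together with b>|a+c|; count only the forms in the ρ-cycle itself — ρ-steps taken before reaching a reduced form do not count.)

D = 705, ⌊√D⌋ = 26
river: ρ → (12,9,-13)
river: ρ → (-13,17,8)
river: ρ → (8,15,-15)
river: ρ → (-15,15,8)
river: ρ → (8,17,-13)
river: ρ → (-13,9,12)
river: ρ → (12,15,-10)
river: ρ → (-10,25,2)
river: ρ → (2,23,-22)
river: ρ → (-22,21,3)
river: ρ → (3,21,-22)
river: ρ → (-22,23,2)
river: ρ → (2,25,-10)
river: ρ → (-10,15,12)
ρ-cycle length = 14 (tail of 0 descent steps not counted)

14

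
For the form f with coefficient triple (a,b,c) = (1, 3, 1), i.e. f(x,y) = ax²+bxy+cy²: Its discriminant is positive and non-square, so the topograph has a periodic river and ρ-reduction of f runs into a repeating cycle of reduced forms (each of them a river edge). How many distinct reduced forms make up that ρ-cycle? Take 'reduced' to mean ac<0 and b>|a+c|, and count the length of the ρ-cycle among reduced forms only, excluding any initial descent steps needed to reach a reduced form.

D = 5, ⌊√D⌋ = 2
descent: ρ → (1,1,-1)  [lands on river]
river: ρ → (-1,1,1)
ρ-cycle length = 2 (tail of 1 descent step not counted)

2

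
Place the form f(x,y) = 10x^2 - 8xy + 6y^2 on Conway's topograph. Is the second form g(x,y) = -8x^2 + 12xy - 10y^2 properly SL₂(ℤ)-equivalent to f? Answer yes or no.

D₁ = -176, D₂ = -176
f: flip: (10,-8,6)→(6,8,10)
f: translate: b→-4 (≡8 mod 12), so (6,8,10)→(6,-4,8)
f: reduced (well bottom): (6,-4,8) with a≤c, −a<b≤a
g is negative-definite; reduce −g:
−g: translate: b→4 (≡-12 mod 16), so (8,-12,10)→(8,4,6)
−g: flip: (8,4,6)→(6,-4,8)
−g: reduced (well bottom): (6,-4,8) with a≤c, −a<b≤a
flip sign back: reduced form of g is (-6,4,-8)
reduced forms (6, -4, 8) vs (-6, 4, -8) ⇒ inequivalent

no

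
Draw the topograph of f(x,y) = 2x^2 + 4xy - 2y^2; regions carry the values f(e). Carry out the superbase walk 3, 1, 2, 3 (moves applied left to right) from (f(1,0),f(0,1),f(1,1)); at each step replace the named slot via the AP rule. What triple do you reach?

start (2,-2,4) = (f(1,0),f(0,1),f(1,1))
replace slot 3: 2·(2+(-2)) − 4 = -4 → (2,-2,-4)
replace slot 1: 2·((-2)+(-4)) − 2 = -14 → (-14,-2,-4)
replace slot 2: 2·((-14)+(-4)) − (-2) = -34 → (-14,-34,-4)
replace slot 3: 2·((-14)+(-34)) − (-4) = -92 → (-14,-34,-92)

-14,-34,-92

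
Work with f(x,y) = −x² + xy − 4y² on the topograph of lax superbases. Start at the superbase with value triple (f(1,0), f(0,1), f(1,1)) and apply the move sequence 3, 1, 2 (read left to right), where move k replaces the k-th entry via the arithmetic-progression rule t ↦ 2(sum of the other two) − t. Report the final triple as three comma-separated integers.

start (-1,-4,-4) = (f(1,0),f(0,1),f(1,1))
replace slot 3: 2·((-1)+(-4)) − (-4) = -6 → (-1,-4,-6)
replace slot 1: 2·((-4)+(-6)) − (-1) = -19 → (-19,-4,-6)
replace slot 2: 2·((-19)+(-6)) − (-4) = -46 → (-19,-46,-6)

-19,-46,-6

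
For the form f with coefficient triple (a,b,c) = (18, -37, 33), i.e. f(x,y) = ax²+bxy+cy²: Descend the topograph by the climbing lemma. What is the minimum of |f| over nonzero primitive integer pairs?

translate: b→-1 (≡-37 mod 36), so (18,-37,33)→(18,-1,14)
flip: (18,-1,14)→(14,1,18)
reduced (well bottom): (14,1,18) with a≤c, −a<b≤a
well minimum = a = 14

14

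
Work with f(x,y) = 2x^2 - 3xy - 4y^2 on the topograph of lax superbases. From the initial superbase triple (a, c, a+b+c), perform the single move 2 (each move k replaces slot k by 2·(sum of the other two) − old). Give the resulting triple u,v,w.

start (2,-4,-5) = (f(1,0),f(0,1),f(1,1))
replace slot 2: 2·(2+(-5)) − (-4) = -2 → (2,-2,-5)

2,-2,-5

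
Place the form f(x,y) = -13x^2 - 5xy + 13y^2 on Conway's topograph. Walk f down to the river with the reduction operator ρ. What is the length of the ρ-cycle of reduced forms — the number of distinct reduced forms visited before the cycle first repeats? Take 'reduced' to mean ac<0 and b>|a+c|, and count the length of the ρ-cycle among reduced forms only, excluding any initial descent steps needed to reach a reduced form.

D = 701, ⌊√D⌋ = 26
descent: ρ → (13,5,-13)  [lands on river]
river: ρ → (-13,21,5)
river: ρ → (5,19,-17)
river: ρ → (-17,15,7)
river: ρ → (7,13,-19)
river: ρ → (-19,25,1)
river: ρ → (1,25,-19)
river: ρ → (-19,13,7)
river: ρ → (7,15,-17)
river: ρ → (-17,19,5)
river: ρ → (5,21,-13)
river: ρ → (-13,5,13)
river: ρ → (13,21,-5)
river: ρ → (-5,19,17)
river: ρ → (17,15,-7)
river: ρ → (-7,13,19)
river: ρ → (19,25,-1)
river: ρ → (-1,25,19)
river: ρ → (19,13,-7)
river: ρ → (-7,15,17)
river: ρ → (17,19,-5)
river: ρ → (-5,21,13)
ρ-cycle length = 22 (tail of 1 descent step not counted)

22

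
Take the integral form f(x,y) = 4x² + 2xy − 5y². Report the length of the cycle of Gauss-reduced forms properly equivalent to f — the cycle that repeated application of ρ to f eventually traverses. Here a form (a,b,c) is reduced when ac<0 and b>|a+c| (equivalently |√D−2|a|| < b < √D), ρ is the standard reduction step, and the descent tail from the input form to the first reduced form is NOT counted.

D = 84, ⌊√D⌋ = 9
river: ρ → (-5,8,1)
river: ρ → (1,8,-5)
river: ρ → (-5,2,4)
river: ρ → (4,6,-3)
river: ρ → (-3,6,4)
river: ρ → (4,2,-5)
ρ-cycle length = 6 (tail of 0 descent steps not counted)

6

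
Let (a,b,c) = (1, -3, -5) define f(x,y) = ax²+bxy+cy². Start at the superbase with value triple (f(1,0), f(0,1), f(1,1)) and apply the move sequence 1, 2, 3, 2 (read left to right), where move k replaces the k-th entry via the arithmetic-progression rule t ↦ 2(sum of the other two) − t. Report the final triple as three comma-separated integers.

start (1,-5,-7) = (f(1,0),f(0,1),f(1,1))
replace slot 1: 2·((-5)+(-7)) − 1 = -25 → (-25,-5,-7)
replace slot 2: 2·((-25)+(-7)) − (-5) = -59 → (-25,-59,-7)
replace slot 3: 2·((-25)+(-59)) − (-7) = -161 → (-25,-59,-161)
replace slot 2: 2·((-25)+(-161)) − (-59) = -313 → (-25,-313,-161)

-25,-313,-161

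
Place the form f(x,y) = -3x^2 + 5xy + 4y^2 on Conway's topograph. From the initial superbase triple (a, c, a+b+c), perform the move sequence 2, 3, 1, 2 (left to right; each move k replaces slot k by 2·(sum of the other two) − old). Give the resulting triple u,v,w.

start (-3,4,6) = (f(1,0),f(0,1),f(1,1))
replace slot 2: 2·((-3)+6) − 4 = 2 → (-3,2,6)
replace slot 3: 2·((-3)+2) − 6 = -8 → (-3,2,-8)
replace slot 1: 2·(2+(-8)) − (-3) = -9 → (-9,2,-8)
replace slot 2: 2·((-9)+(-8)) − 2 = -36 → (-9,-36,-8)

-9,-36,-8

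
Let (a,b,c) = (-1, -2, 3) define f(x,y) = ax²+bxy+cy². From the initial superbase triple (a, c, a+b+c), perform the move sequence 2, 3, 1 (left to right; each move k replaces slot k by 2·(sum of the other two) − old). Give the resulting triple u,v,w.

start (-1,3,0) = (f(1,0),f(0,1),f(1,1))
replace slot 2: 2·((-1)+0) − 3 = -5 → (-1,-5,0)
replace slot 3: 2·((-1)+(-5)) − 0 = -12 → (-1,-5,-12)
replace slot 1: 2·((-5)+(-12)) − (-1) = -33 → (-33,-5,-12)

-33,-5,-12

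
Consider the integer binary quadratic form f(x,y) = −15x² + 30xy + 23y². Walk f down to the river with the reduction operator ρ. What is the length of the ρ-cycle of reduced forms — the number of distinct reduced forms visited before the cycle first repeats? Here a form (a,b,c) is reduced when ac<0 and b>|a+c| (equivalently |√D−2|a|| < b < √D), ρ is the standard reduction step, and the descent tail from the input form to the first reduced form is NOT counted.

D = 2280, ⌊√D⌋ = 47
river: ρ → (23,16,-22)
river: ρ → (-22,28,17)
river: ρ → (17,40,-10)
river: ρ → (-10,40,17)
river: ρ → (17,28,-22)
river: ρ → (-22,16,23)
river: ρ → (23,30,-15)
river: ρ → (-15,30,23)
ρ-cycle length = 8 (tail of 0 descent steps not counted)

8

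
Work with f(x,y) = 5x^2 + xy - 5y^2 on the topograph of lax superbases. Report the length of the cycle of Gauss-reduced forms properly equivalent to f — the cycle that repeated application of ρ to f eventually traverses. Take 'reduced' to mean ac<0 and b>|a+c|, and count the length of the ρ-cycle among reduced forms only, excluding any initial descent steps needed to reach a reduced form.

D = 101, ⌊√D⌋ = 10
river: ρ → (-5,9,1)
river: ρ → (1,9,-5)
river: ρ → (-5,1,5)
river: ρ → (5,9,-1)
river: ρ → (-1,9,5)
river: ρ → (5,1,-5)
ρ-cycle length = 6 (tail of 0 descent steps not counted)

6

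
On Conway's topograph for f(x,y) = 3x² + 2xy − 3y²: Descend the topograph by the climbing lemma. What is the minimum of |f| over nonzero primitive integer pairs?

river: ρ → (-3,4,2)
river: ρ → (2,4,-3)
river: ρ → (-3,2,3)
river: ρ → (3,4,-2)
river: ρ → (-2,4,3)
river: ρ → (3,2,-3)
closes: descent 0, river 6
min |a| on river = 2

2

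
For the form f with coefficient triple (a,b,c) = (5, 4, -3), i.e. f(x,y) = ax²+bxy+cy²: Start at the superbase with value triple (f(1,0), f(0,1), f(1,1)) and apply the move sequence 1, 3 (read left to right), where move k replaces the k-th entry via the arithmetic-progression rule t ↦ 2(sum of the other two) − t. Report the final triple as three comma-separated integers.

start (5,-3,6) = (f(1,0),f(0,1),f(1,1))
replace slot 1: 2·((-3)+6) − 5 = 1 → (1,-3,6)
replace slot 3: 2·(1+(-3)) − 6 = -10 → (1,-3,-10)

1,-3,-10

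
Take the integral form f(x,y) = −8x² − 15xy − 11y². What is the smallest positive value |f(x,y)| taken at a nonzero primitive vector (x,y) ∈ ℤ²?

translate: b→-1 (≡15 mod 16), so (8,15,11)→(8,-1,4)
flip: (8,-1,4)→(4,1,8)
reduced (well bottom): (4,1,8) with a≤c, −a<b≤a
well minimum |f| = |-4| = 4 (negative-definite)

4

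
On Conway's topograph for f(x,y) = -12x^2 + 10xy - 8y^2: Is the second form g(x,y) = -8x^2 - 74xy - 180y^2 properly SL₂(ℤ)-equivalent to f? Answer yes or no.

D₁ = -284, D₂ = -284
f is negative-definite; reduce −f:
−f: flip: (12,-10,8)→(8,10,12)
−f: translate: b→-6 (≡10 mod 16), so (8,10,12)→(8,-6,10)
−f: reduced (well bottom): (8,-6,10) with a≤c, −a<b≤a
flip sign back: reduced form of f is (-8,6,-10)
g is negative-definite; reduce −g:
−g: translate: b→-6 (≡74 mod 16), so (8,74,180)→(8,-6,10)
−g: reduced (well bottom): (8,-6,10) with a≤c, −a<b≤a
flip sign back: reduced form of g is (-8,6,-10)
reduced forms (-8, 6, -10) vs (-8, 6, -10) ⇒ equivalent

yes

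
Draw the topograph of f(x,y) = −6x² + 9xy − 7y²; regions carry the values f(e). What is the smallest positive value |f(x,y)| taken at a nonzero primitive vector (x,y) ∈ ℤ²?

translate: b→3 (≡-9 mod 12), so (6,-9,7)→(6,3,4)
flip: (6,3,4)→(4,-3,6)
reduced (well bottom): (4,-3,6) with a≤c, −a<b≤a
well minimum |f| = |-4| = 4 (negative-definite)

4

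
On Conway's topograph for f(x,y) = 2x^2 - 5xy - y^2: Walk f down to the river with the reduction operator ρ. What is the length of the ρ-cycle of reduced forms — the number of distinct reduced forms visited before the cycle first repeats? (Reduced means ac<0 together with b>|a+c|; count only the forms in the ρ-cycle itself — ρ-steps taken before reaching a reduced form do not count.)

D = 33, ⌊√D⌋ = 5
descent: ρ → (-1,5,2)  [lands on river]
river: ρ → (2,3,-3)
river: ρ → (-3,3,2)
river: ρ → (2,5,-1)
ρ-cycle length = 4 (tail of 1 descent step not counted)

4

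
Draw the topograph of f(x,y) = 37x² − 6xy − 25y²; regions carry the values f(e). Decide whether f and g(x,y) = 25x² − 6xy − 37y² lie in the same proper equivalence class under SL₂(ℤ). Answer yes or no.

D₁ = 3736, D₂ = 3736
river cycle of f (length 14): (-25, 56, 6), (6, 52, -43), (-43, 34, 15), (15, 56, -10), (-10, 44, 45), (45, 46, -9), (-9, 44, 50), (50, 56, -3), (-3, 58, 31), (31, 4, -30), … (4 more)
river cycle of g (length 14): (25, 44, -18), (-18, 28, 41), (41, 54, -5), (-5, 56, 30), (30, 4, -31), (-31, 58, 3), (3, 56, -50), (-50, 44, 9), (9, 46, -45), (-45, 44, 10), … (4 more)
cycles differ ⇒ inequivalent

no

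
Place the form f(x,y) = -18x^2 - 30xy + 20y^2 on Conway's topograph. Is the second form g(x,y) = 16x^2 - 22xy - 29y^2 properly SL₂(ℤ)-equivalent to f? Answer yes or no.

D₁ = 2340, D₂ = 2340
river cycle of f (length 12): (20, 30, -18), (-18, 42, 8), (8, 38, -28), (-28, 18, 18), (18, 18, -28), (-28, 38, 8), (8, 42, -18), (-18, 30, 20), (20, 10, -28), (-28, 46, 2), … (2 more)
river cycle of g (length 8): (-29, 22, 16), (16, 42, -9), (-9, 48, 1), (1, 48, -9), (-9, 42, 16), (16, 22, -29), (-29, 36, 9), (9, 36, -29)
cycles differ ⇒ inequivalent

no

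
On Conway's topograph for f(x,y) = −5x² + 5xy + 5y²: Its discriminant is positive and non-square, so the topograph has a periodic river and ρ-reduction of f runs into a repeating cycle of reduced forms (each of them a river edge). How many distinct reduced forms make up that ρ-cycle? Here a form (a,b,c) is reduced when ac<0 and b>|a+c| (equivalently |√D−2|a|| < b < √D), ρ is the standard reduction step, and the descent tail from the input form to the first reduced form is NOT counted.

D = 125, ⌊√D⌋ = 11
river: ρ → (5,5,-5)
river: ρ → (-5,5,5)
ρ-cycle length = 2 (tail of 0 descent steps not counted)

2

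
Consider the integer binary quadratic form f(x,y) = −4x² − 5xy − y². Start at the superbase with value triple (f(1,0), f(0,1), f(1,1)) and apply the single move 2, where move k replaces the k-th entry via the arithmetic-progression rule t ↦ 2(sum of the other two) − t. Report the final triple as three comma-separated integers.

start (-4,-1,-10) = (f(1,0),f(0,1),f(1,1))
replace slot 2: 2·((-4)+(-10)) − (-1) = -27 → (-4,-27,-10)

-4,-27,-10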